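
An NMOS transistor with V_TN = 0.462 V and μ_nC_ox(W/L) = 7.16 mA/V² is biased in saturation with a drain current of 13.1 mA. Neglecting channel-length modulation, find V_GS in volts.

V_GS = 2.37 V

In saturation I_D = ½ k_n (V_GS − V_TN)², so V_GS − V_TN = √(2 I_D / k_n) = √(2 × 13.1 / 7.16) = 1.91 V.
V_GS = 0.462 + 1.91 = 2.37 V.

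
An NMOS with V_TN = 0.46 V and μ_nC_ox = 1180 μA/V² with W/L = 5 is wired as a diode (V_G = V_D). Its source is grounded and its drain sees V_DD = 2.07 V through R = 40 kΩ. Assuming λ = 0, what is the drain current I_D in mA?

With gate tied to drain, V_GS = V_DS ≥ V_GS − V_TN, so the device is in saturation.
k_n = μ_nC_ox · (W/L) = 5.9 mA/V².
KCL at the drain: ½ k_n (V_GS − V_TN)² = (V_DD − V_GS)/R.
Let x = V_GS − 0.46. Then 118 x² + x − 1.61 = 0, giving x = 0.113 V (positive root), so V_GS = 0.573 V.
I_D = (V_DD − V_GS)/R = (2.07 − 0.573) / 40 = 0.0374 mA.

I_D = 0.0374 mA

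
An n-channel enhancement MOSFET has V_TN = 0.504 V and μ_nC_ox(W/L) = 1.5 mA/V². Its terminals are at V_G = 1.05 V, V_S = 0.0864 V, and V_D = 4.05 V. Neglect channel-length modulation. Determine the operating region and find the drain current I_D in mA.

Saturation; I_D = 0.158 mA

V_GS = V_G − V_S = 1.05 − 0.0864 = 0.964 V; V_DS = V_D − V_S = 4.05 − 0.0864 = 3.96 V.
V_ov = V_GS − V_TN = 0.964 − 0.504 = 0.46 V.
Since V_DS = 3.96 V ≥ V_ov = 0.46 V, the device is in saturation.
I_D = ½ k_n V_ov² = 0.5 × 1.5 × 0.46² = 0.158 mA.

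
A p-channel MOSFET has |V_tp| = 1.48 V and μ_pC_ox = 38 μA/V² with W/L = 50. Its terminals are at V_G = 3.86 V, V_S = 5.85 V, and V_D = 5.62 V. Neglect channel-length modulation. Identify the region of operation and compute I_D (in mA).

Triode; I_D = 0.173 mA

V_SG = V_S − V_G = 5.85 − 3.86 = 1.99 V; V_SD = V_S − V_D = 5.85 − 5.62 = 0.23 V.
k_p = μ_pC_ox · (W/L) = 1.9 mA/V².
V_ov = V_SG − |V_tp| = 1.99 − 1.48 = 0.51 V.
Since V_SD = 0.23 V < V_ov = 0.51 V, the device is in the triode region.
I_D = k_p [V_ov · V_SD − ½ V_SD²] = 1.9 × [0.51 × 0.23 − 0.5 × 0.23²] = 0.173 mA.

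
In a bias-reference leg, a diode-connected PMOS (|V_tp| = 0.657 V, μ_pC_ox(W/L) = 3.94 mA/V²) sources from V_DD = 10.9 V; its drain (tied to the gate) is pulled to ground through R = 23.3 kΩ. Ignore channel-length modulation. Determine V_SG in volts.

V_SG = 1.12 V

With gate tied to drain, V_SG = V_SD ≥ V_SG − |V_tp|, so the device is in saturation.
KCL at the drain: ½ k_p (V_SG − |V_tp|)² = (V_DD − V_SG)/R.
Let x = V_SG − 0.657. Then 45.9 x² + x − 10.24 = 0, giving x = 0.462 V (positive root), so V_SG = 1.12 V.
I_D = (V_DD − V_SG)/R = (10.9 − 1.12) / 23.3 = 0.42 mA.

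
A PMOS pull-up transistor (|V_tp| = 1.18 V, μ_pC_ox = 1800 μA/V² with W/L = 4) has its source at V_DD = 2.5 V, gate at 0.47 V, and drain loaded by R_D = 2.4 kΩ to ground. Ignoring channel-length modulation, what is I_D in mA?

I_D = 0.968 mA

V_SG = V_DD − V_G = 2.5 − 0.47 = 2.03 V, so V_ov = 2.03 − 1.18 = 0.85 V.
k_p = μ_pC_ox · (W/L) = 7.2 mA/V².
Assume saturation: I_D = ½ k_p V_ov² = 0.5 × 7.2 × 0.85² = 2.6 mA, giving V_SD = V_DD − I_D R_D = 2.5 − 2.6 × 2.4 = -3.74 V.
But -3.74 V < V_ov = 0.85 V, so the device is actually in triode.
In triode I_D = k_p[V_ov V_SD − ½ V_SD²] and I_D = (V_DD − V_SD)/R_D. Equating: 8.64 V_SD² − 15.69 V_SD + 2.5 = 0, giving V_SD = 0.177 V (the root below V_ov).
I_D = (2.5 − 0.177) / 2.4 = 0.968 mA.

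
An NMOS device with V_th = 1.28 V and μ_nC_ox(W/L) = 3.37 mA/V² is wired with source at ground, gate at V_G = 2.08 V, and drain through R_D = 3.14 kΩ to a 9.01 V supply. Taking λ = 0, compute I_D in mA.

V_GS = V_G = 2.08 V, so V_ov = 2.08 − 1.28 = 0.8 V.
Assume saturation: I_D = ½ k_n V_ov² = 0.5 × 3.37 × 0.8² = 1.08 mA, giving V_DS = V_DD − I_D R_D = 9.01 − 1.08 × 3.14 = 5.62 V.
V_DS = 5.62 V ≥ V_ov = 0.8 V, confirming saturation.

I_D = 1.08 mA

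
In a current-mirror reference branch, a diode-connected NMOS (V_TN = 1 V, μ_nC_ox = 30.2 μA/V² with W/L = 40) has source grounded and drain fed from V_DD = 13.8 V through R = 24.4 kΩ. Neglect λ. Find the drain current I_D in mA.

I_D = 0.488 mA

With gate tied to drain, V_GS = V_DS ≥ V_GS − V_TN, so the device is in saturation.
k_n = μ_nC_ox · (W/L) = 1.208 mA/V².
KCL at the drain: ½ k_n (V_GS − V_TN)² = (V_DD − V_GS)/R.
Let x = V_GS − 1. Then 14.7 x² + x − 12.8 = 0, giving x = 0.899 V (positive root), so V_GS = 1.9 V.
I_D = (V_DD − V_GS)/R = (13.8 − 1.9) / 24.4 = 0.488 mA.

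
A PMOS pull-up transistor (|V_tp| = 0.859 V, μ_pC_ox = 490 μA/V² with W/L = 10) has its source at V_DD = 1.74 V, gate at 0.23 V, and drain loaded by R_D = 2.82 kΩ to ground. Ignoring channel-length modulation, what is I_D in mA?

I_D = 0.545 mA

V_SG = V_DD − V_G = 1.74 − 0.23 = 1.51 V, so V_ov = 1.51 − 0.859 = 0.651 V.
k_p = μ_pC_ox · (W/L) = 4.9 mA/V².
Assume saturation: I_D = ½ k_p V_ov² = 0.5 × 4.9 × 0.651² = 1.04 mA, giving V_SD = V_DD − I_D R_D = 1.74 − 1.04 × 2.82 = -1.19 V.
But -1.19 V < V_ov = 0.651 V, so the device is actually in triode.
In triode I_D = k_p[V_ov V_SD − ½ V_SD²] and I_D = (V_DD − V_SD)/R_D. Equating: 6.91 V_SD² − 9.996 V_SD + 1.74 = 0, giving V_SD = 0.202 V (the root below V_ov).
I_D = (1.74 − 0.202) / 2.82 = 0.545 mA.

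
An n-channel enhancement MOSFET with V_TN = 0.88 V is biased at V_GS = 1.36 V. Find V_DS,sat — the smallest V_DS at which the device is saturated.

V_DS,sat = 0.480 V

The boundary between triode and saturation is V_DS = V_GS − V_TN = V_ov.
V_ov = 1.36 − 0.88 = 0.48 V.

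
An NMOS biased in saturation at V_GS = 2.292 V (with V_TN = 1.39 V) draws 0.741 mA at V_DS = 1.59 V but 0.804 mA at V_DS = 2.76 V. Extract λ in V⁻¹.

λ = 0.0822 V⁻¹

With V_GS fixed, I_D ∝ (1 + λ V_DS) in saturation, so I_D2/I_D1 = (1 + λ V_DS2)/(1 + λ V_DS1).
0.804/0.741 = 1.085 = (1 + 2.76 λ)/(1 + 1.59 λ).
Solving: λ (I_D1 V_DS2 − I_D2 V_DS1) = I_D2 − I_D1, so λ = (0.804 − 0.741) / (0.741 × 2.76 − 0.804 × 1.59) = 0.063 / 0.767 = 0.0822 V⁻¹.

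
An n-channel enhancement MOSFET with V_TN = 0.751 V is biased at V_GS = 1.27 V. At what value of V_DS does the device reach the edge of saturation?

The boundary between triode and saturation is V_DS = V_GS − V_TN = V_ov.
V_ov = 1.27 − 0.751 = 0.519 V.

V_DS,sat = 0.519 V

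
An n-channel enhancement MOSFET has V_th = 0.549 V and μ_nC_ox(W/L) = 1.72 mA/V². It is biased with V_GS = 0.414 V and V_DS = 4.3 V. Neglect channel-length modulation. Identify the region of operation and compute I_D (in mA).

Cutoff; I_D = 0 mA

V_GS = 0.414 V < V_th = 0.549 V, so the transistor is in cutoff.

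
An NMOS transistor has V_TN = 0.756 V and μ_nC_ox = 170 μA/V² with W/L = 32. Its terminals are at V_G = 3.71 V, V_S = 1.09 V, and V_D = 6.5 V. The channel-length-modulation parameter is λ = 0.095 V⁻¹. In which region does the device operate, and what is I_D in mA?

Saturation; I_D = 14.3 mA

V_GS = V_G − V_S = 3.71 − 1.09 = 2.62 V; V_DS = V_D − V_S = 6.5 − 1.09 = 5.41 V.
k_n = μ_nC_ox · (W/L) = 5.44 mA/V².
V_ov = V_GS − V_TN = 2.62 − 0.756 = 1.86 V.
Since V_DS = 5.41 V ≥ V_ov = 1.86 V, the device is in saturation.
I_D = ½ k_n V_ov² (1 + λ V_DS) = 0.5 × 5.44 × 1.86² × (1 + 0.095 × 5.41) = 14.3 mA.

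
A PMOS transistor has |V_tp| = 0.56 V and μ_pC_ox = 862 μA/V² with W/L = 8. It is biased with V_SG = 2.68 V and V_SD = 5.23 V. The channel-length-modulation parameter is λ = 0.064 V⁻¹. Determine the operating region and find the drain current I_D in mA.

k_p = μ_pC_ox · (W/L) = 6.896 mA/V².
V_ov = V_SG − |V_tp| = 2.68 − 0.56 = 2.12 V.
Since V_SD = 5.23 V ≥ V_ov = 2.12 V, the device is in saturation.
I_D = ½ k_p V_ov² (1 + λ V_SD) = 0.5 × 6.896 × 2.12² × (1 + 0.064 × 5.23) = 20.7 mA.

Saturation; I_D = 20.7 mA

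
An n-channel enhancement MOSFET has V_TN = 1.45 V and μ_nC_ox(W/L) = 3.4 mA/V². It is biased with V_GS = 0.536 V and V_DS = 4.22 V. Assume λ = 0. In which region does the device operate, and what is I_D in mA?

Cutoff; I_D = 0 mA

V_GS = 0.536 V < V_TN = 1.45 V, so the transistor is in cutoff.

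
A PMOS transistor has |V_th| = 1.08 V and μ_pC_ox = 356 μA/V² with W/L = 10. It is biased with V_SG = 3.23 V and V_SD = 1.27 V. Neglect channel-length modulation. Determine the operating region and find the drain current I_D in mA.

k_p = μ_pC_ox · (W/L) = 3.56 mA/V².
V_ov = V_SG − |V_th| = 3.23 − 1.08 = 2.15 V.
Since V_SD = 1.27 V < V_ov = 2.15 V, the device is in the triode region.
I_D = k_p [V_ov · V_SD − ½ V_SD²] = 3.56 × [2.15 × 1.27 − 0.5 × 1.27²] = 6.85 mA.

Triode; I_D = 6.85 mA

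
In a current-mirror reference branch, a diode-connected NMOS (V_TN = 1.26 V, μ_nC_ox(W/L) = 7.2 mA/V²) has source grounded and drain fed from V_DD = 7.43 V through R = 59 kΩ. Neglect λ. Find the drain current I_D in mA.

I_D = 0.102 mA

With gate tied to drain, V_GS = V_DS ≥ V_GS − V_TN, so the device is in saturation.
KCL at the drain: ½ k_n (V_GS − V_TN)² = (V_DD − V_GS)/R.
Let x = V_GS − 1.26. Then 212 x² + x − 6.17 = 0, giving x = 0.168 V (positive root), so V_GS = 1.43 V.
I_D = (V_DD − V_GS)/R = (7.43 − 1.43) / 59 = 0.102 mA.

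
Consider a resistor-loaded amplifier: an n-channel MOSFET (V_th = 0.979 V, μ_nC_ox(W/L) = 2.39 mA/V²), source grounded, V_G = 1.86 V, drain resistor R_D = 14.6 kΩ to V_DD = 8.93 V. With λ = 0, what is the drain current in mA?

I_D = 0.588 mA

V_GS = V_G = 1.86 V, so V_ov = 1.86 − 0.979 = 0.881 V.
Assume saturation: I_D = ½ k_n V_ov² = 0.5 × 2.39 × 0.881² = 0.928 mA, giving V_DS = V_DD − I_D R_D = 8.93 − 0.928 × 14.6 = -4.61 V.
But -4.61 V < V_ov = 0.881 V, so the device is actually in triode.
In triode I_D = k_n[V_ov V_DS − ½ V_DS²] and I_D = (V_DD − V_DS)/R_D. Equating: 17.4 V_DS² − 31.74 V_DS + 8.93 = 0, giving V_DS = 0.348 V (the root below V_ov).
I_D = (8.93 − 0.348) / 14.6 = 0.588 mA.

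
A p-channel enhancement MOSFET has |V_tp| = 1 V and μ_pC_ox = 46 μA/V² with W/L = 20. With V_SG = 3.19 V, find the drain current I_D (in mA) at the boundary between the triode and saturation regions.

I_D = 2.21 mA

At the boundary V_SD = V_ov = V_SG − |V_tp| = 3.19 − 1 = 2.19 V.
k_p = μ_pC_ox · (W/L) = 0.92 mA/V².
I_D = ½ k_p V_ov² = 0.5 × 0.92 × 2.19² = 2.21 mA.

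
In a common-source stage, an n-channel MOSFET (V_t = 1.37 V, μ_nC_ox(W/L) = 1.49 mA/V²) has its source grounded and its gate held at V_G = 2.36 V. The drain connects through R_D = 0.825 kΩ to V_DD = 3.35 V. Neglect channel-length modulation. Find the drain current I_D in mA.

V_GS = V_G = 2.36 V, so V_ov = 2.36 − 1.37 = 0.99 V.
Assume saturation: I_D = ½ k_n V_ov² = 0.5 × 1.49 × 0.99² = 0.73 mA, giving V_DS = V_DD − I_D R_D = 3.35 − 0.73 × 0.825 = 2.75 V.
V_DS = 2.75 V ≥ V_ov = 0.99 V, confirming saturation.

I_D = 0.730 mA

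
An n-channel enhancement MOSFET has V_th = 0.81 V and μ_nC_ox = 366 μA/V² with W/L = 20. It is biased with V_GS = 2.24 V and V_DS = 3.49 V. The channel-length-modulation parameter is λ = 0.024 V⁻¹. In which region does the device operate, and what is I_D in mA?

Saturation; I_D = 8.11 mA

k_n = μ_nC_ox · (W/L) = 7.32 mA/V².
V_ov = V_GS − V_th = 2.24 − 0.81 = 1.43 V.
Since V_DS = 3.49 V ≥ V_ov = 1.43 V, the device is in saturation.
I_D = ½ k_n V_ov² (1 + λ V_DS) = 0.5 × 7.32 × 1.43² × (1 + 0.024 × 3.49) = 8.11 mA.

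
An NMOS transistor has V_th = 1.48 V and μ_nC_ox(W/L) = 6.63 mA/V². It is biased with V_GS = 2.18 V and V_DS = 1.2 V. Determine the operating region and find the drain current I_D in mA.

V_ov = V_GS − V_th = 2.18 − 1.48 = 0.7 V.
Since V_DS = 1.2 V ≥ V_ov = 0.7 V, the device is in saturation.
I_D = ½ k_n V_ov² = 0.5 × 6.63 × 0.7² = 1.62 mA.

Saturation; I_D = 1.62 mA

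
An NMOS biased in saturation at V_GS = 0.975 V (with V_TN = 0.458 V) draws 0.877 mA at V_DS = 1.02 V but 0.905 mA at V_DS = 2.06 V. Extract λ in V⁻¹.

With V_GS fixed, I_D ∝ (1 + λ V_DS) in saturation, so I_D2/I_D1 = (1 + λ V_DS2)/(1 + λ V_DS1).
0.905/0.877 = 1.032 = (1 + 2.06 λ)/(1 + 1.02 λ).
Solving: λ (I_D1 V_DS2 − I_D2 V_DS1) = I_D2 − I_D1, so λ = (0.905 − 0.877) / (0.877 × 2.06 − 0.905 × 1.02) = 0.028 / 0.884 = 0.0317 V⁻¹.

λ = 0.0317 V⁻¹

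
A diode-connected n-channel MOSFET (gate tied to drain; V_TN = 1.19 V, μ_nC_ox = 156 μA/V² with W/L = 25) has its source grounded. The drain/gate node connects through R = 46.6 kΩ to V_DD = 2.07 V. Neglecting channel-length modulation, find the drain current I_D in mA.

I_D = 0.0169 mA

With gate tied to drain, V_GS = V_DS ≥ V_GS − V_TN, so the device is in saturation.
k_n = μ_nC_ox · (W/L) = 3.9 mA/V².
KCL at the drain: ½ k_n (V_GS − V_TN)² = (V_DD − V_GS)/R.
Let x = V_GS − 1.19. Then 90.9 x² + x − 0.88 = 0, giving x = 0.0931 V (positive root), so V_GS = 1.28 V.
I_D = (V_DD − V_GS)/R = (2.07 − 1.28) / 46.6 = 0.0169 mA.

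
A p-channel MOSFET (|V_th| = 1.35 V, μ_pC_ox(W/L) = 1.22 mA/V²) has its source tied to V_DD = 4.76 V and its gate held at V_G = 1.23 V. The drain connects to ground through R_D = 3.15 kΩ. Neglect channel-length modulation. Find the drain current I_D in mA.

I_D = 1.33 mA

V_SG = V_DD − V_G = 4.76 − 1.23 = 3.53 V, so V_ov = 3.53 − 1.35 = 2.18 V.
Assume saturation: I_D = ½ k_p V_ov² = 0.5 × 1.22 × 2.18² = 2.9 mA, giving V_SD = V_DD − I_D R_D = 4.76 − 2.9 × 3.15 = -4.37 V.
But -4.37 V < V_ov = 2.18 V, so the device is actually in triode.
In triode I_D = k_p[V_ov V_SD − ½ V_SD²] and I_D = (V_DD − V_SD)/R_D. Equating: 1.92 V_SD² − 9.378 V_SD + 4.76 = 0, giving V_SD = 0.575 V (the root below V_ov).
I_D = (4.76 − 0.575) / 3.15 = 1.33 mA.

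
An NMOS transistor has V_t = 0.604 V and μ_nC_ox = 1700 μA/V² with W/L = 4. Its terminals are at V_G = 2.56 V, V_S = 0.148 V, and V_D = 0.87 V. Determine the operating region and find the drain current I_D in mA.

V_GS = V_G − V_S = 2.56 − 0.148 = 2.41 V; V_DS = V_D − V_S = 0.87 − 0.148 = 0.722 V.
k_n = μ_nC_ox · (W/L) = 6.8 mA/V².
V_ov = V_GS − V_t = 2.41 − 0.604 = 1.81 V.
Since V_DS = 0.722 V < V_ov = 1.81 V, the device is in the triode region.
I_D = k_n [V_ov · V_DS − ½ V_DS²] = 6.8 × [1.81 × 0.722 − 0.5 × 0.722²] = 7.1 mA.

Triode; I_D = 7.10 mA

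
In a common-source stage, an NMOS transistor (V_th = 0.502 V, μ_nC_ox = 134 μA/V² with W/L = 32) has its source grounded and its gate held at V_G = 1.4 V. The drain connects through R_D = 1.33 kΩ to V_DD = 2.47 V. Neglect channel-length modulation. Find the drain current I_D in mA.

I_D = 1.45 mA

V_GS = V_G = 1.4 V, so V_ov = 1.4 − 0.502 = 0.898 V.
k_n = μ_nC_ox · (W/L) = 4.288 mA/V².
Assume saturation: I_D = ½ k_n V_ov² = 0.5 × 4.288 × 0.898² = 1.73 mA, giving V_DS = V_DD − I_D R_D = 2.47 − 1.73 × 1.33 = 0.171 V.
But 0.171 V < V_ov = 0.898 V, so the device is actually in triode.
In triode I_D = k_n[V_ov V_DS − ½ V_DS²] and I_D = (V_DD − V_DS)/R_D. Equating: 2.85 V_DS² − 6.121 V_DS + 2.47 = 0, giving V_DS = 0.539 V (the root below V_ov).
I_D = (2.47 − 0.539) / 1.33 = 1.45 mA.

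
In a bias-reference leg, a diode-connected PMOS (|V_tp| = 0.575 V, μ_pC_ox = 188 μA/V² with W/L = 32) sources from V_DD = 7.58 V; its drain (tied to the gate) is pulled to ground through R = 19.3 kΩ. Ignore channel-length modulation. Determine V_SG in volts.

V_SG = 0.914 V

With gate tied to drain, V_SG = V_SD ≥ V_SG − |V_tp|, so the device is in saturation.
k_p = μ_pC_ox · (W/L) = 6.016 mA/V².
KCL at the drain: ½ k_p (V_SG − |V_tp|)² = (V_DD − V_SG)/R.
Let x = V_SG − 0.575. Then 58.1 x² + x − 7.005 = 0, giving x = 0.339 V (positive root), so V_SG = 0.914 V.
I_D = (V_DD − V_SG)/R = (7.58 − 0.914) / 19.3 = 0.345 mA.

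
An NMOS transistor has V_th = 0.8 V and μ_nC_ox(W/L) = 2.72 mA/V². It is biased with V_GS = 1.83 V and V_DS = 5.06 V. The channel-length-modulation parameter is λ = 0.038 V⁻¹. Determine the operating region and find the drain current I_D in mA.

V_ov = V_GS − V_th = 1.83 − 0.8 = 1.03 V.
Since V_DS = 5.06 V ≥ V_ov = 1.03 V, the device is in saturation.
I_D = ½ k_n V_ov² (1 + λ V_DS) = 0.5 × 2.72 × 1.03² × (1 + 0.038 × 5.06) = 1.72 mA.

Saturation; I_D = 1.72 mA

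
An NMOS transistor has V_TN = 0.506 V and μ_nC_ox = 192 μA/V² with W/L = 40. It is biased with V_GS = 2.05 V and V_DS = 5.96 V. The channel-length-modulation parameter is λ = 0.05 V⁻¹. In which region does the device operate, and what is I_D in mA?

k_n = μ_nC_ox · (W/L) = 7.68 mA/V².
V_ov = V_GS − V_TN = 2.05 − 0.506 = 1.54 V.
Since V_DS = 5.96 V ≥ V_ov = 1.54 V, the device is in saturation.
I_D = ½ k_n V_ov² (1 + λ V_DS) = 0.5 × 7.68 × 1.54² × (1 + 0.05 × 5.96) = 11.9 mA.

Saturation; I_D = 11.9 mA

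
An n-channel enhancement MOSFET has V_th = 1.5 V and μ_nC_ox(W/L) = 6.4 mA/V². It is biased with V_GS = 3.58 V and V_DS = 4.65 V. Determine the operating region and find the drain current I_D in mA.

V_ov = V_GS − V_th = 3.58 − 1.5 = 2.08 V.
Since V_DS = 4.65 V ≥ V_ov = 2.08 V, the device is in saturation.
I_D = ½ k_n V_ov² = 0.5 × 6.4 × 2.08² = 13.8 mA.

Saturation; I_D = 13.8 mA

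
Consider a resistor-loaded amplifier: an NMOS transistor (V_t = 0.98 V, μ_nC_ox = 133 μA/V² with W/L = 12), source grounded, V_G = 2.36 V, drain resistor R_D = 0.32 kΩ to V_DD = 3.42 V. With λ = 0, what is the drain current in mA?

V_GS = V_G = 2.36 V, so V_ov = 2.36 − 0.98 = 1.38 V.
k_n = μ_nC_ox · (W/L) = 1.596 mA/V².
Assume saturation: I_D = ½ k_n V_ov² = 0.5 × 1.596 × 1.38² = 1.52 mA, giving V_DS = V_DD − I_D R_D = 3.42 − 1.52 × 0.32 = 2.93 V.
V_DS = 2.93 V ≥ V_ov = 1.38 V, confirming saturation.

I_D = 1.52 mA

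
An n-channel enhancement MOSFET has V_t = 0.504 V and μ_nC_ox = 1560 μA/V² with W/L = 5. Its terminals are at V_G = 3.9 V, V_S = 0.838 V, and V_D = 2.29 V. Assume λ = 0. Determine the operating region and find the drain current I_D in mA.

V_GS = V_G − V_S = 3.9 − 0.838 = 3.06 V; V_DS = V_D − V_S = 2.29 − 0.838 = 1.45 V.
k_n = μ_nC_ox · (W/L) = 7.8 mA/V².
V_ov = V_GS − V_t = 3.06 − 0.504 = 2.56 V.
Since V_DS = 1.45 V < V_ov = 2.56 V, the device is in the triode region.
I_D = k_n [V_ov · V_DS − ½ V_DS²] = 7.8 × [2.56 × 1.45 − 0.5 × 1.45²] = 20.7 mA.

Triode; I_D = 20.7 mA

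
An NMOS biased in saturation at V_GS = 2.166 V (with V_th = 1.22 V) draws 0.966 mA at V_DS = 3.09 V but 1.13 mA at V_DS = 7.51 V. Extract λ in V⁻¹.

With V_GS fixed, I_D ∝ (1 + λ V_DS) in saturation, so I_D2/I_D1 = (1 + λ V_DS2)/(1 + λ V_DS1).
1.13/0.966 = 1.17 = (1 + 7.51 λ)/(1 + 3.09 λ).
Solving: λ (I_D1 V_DS2 − I_D2 V_DS1) = I_D2 − I_D1, so λ = (1.13 − 0.966) / (0.966 × 7.51 − 1.13 × 3.09) = 0.164 / 3.76 = 0.0436 V⁻¹.

λ = 0.0436 V⁻¹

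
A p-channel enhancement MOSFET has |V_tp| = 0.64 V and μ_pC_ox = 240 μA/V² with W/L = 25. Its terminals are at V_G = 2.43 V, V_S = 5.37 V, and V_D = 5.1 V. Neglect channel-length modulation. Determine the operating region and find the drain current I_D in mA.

V_SG = V_S − V_G = 5.37 − 2.43 = 2.94 V; V_SD = V_S − V_D = 5.37 − 5.1 = 0.27 V.
k_p = μ_pC_ox · (W/L) = 6 mA/V².
V_ov = V_SG − |V_tp| = 2.94 − 0.64 = 2.3 V.
Since V_SD = 0.27 V < V_ov = 2.3 V, the device is in the triode region.
I_D = k_p [V_ov · V_SD − ½ V_SD²] = 6 × [2.3 × 0.27 − 0.5 × 0.27²] = 3.51 mA.

Triode; I_D = 3.51 mA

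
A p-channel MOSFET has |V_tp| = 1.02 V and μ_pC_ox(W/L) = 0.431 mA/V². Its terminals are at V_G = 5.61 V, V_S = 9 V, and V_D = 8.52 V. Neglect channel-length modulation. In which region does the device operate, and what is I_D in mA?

Triode; I_D = 0.441 mA

V_SG = V_S − V_G = 9 − 5.61 = 3.39 V; V_SD = V_S − V_D = 9 − 8.52 = 0.48 V.
V_ov = V_SG − |V_tp| = 3.39 − 1.02 = 2.37 V.
Since V_SD = 0.48 V < V_ov = 2.37 V, the device is in the triode region.
I_D = k_p [V_ov · V_SD − ½ V_SD²] = 0.431 × [2.37 × 0.48 − 0.5 × 0.48²] = 0.441 mA.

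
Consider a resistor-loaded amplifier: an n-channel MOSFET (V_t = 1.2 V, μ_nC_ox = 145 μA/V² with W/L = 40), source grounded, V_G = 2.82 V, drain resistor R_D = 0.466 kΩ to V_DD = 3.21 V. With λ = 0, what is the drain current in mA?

V_GS = V_G = 2.82 V, so V_ov = 2.82 − 1.2 = 1.62 V.
k_n = μ_nC_ox · (W/L) = 5.8 mA/V².
Assume saturation: I_D = ½ k_n V_ov² = 0.5 × 5.8 × 1.62² = 7.61 mA, giving V_DS = V_DD − I_D R_D = 3.21 − 7.61 × 0.466 = -0.337 V.
But -0.337 V < V_ov = 1.62 V, so the device is actually in triode.
In triode I_D = k_n[V_ov V_DS − ½ V_DS²] and I_D = (V_DD − V_DS)/R_D. Equating: 1.35 V_DS² − 5.379 V_DS + 3.21 = 0, giving V_DS = 0.731 V (the root below V_ov).
I_D = (3.21 − 0.731) / 0.466 = 5.32 mA.

I_D = 5.32 mA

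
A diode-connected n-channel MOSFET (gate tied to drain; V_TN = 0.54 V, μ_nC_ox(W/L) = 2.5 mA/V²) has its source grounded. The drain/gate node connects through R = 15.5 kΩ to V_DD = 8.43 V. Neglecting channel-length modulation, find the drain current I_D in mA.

With gate tied to drain, V_GS = V_DS ≥ V_GS − V_TN, so the device is in saturation.
KCL at the drain: ½ k_n (V_GS − V_TN)² = (V_DD − V_GS)/R.
Let x = V_GS − 0.54. Then 19.4 x² + x − 7.89 = 0, giving x = 0.613 V (positive root), so V_GS = 1.15 V.
I_D = (V_DD − V_GS)/R = (8.43 − 1.15) / 15.5 = 0.469 mA.

I_D = 0.469 mA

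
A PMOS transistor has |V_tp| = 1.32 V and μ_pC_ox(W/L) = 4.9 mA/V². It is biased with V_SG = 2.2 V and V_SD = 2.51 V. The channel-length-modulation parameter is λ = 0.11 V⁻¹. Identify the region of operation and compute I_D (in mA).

Saturation; I_D = 2.42 mA

V_ov = V_SG − |V_tp| = 2.2 − 1.32 = 0.88 V.
Since V_SD = 2.51 V ≥ V_ov = 0.88 V, the device is in saturation.
I_D = ½ k_p V_ov² (1 + λ V_SD) = 0.5 × 4.9 × 0.88² × (1 + 0.11 × 2.51) = 2.42 mA.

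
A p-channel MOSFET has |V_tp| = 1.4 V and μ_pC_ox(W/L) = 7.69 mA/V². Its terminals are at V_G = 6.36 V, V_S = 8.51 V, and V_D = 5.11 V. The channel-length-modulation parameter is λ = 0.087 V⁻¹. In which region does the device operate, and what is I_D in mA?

V_SG = V_S − V_G = 8.51 − 6.36 = 2.15 V; V_SD = V_S − V_D = 8.51 − 5.11 = 3.4 V.
V_ov = V_SG − |V_tp| = 2.15 − 1.4 = 0.75 V.
Since V_SD = 3.4 V ≥ V_ov = 0.75 V, the device is in saturation.
I_D = ½ k_p V_ov² (1 + λ V_SD) = 0.5 × 7.69 × 0.75² × (1 + 0.087 × 3.4) = 2.8 mA.

Saturation; I_D = 2.80 mA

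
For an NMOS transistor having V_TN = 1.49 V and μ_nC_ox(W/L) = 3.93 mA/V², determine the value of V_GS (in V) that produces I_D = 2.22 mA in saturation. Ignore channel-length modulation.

In saturation I_D = ½ k_n (V_GS − V_TN)², so V_GS − V_TN = √(2 I_D / k_n) = √(2 × 2.22 / 3.93) = 1.06 V.
V_GS = 1.49 + 1.06 = 2.55 V.

V_GS = 2.55 V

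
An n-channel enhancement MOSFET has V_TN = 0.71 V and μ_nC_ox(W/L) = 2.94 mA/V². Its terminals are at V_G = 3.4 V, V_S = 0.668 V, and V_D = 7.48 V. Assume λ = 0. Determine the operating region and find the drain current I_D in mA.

Saturation; I_D = 6.01 mA

V_GS = V_G − V_S = 3.4 − 0.668 = 2.73 V; V_DS = V_D − V_S = 7.48 − 0.668 = 6.81 V.
V_ov = V_GS − V_TN = 2.73 − 0.71 = 2.02 V.
Since V_DS = 6.81 V ≥ V_ov = 2.02 V, the device is in saturation.
I_D = ½ k_n V_ov² = 0.5 × 2.94 × 2.02² = 6.01 mA.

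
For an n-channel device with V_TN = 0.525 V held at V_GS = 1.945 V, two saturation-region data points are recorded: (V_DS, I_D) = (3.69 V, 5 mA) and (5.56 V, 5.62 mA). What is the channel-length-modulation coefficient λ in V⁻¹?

λ = 0.0878 V⁻¹

With V_GS fixed, I_D ∝ (1 + λ V_DS) in saturation, so I_D2/I_D1 = (1 + λ V_DS2)/(1 + λ V_DS1).
5.62/5 = 1.124 = (1 + 5.56 λ)/(1 + 3.69 λ).
Solving: λ (I_D1 V_DS2 − I_D2 V_DS1) = I_D2 − I_D1, so λ = (5.62 − 5) / (5 × 5.56 − 5.62 × 3.69) = 0.62 / 7.06 = 0.0878 V⁻¹.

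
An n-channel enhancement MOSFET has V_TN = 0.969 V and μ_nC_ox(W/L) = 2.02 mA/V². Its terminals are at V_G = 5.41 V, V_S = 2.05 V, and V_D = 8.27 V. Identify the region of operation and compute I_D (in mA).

Saturation; I_D = 5.77 mA

V_GS = V_G − V_S = 5.41 − 2.05 = 3.36 V; V_DS = V_D − V_S = 8.27 − 2.05 = 6.22 V.
V_ov = V_GS − V_TN = 3.36 − 0.969 = 2.39 V.
Since V_DS = 6.22 V ≥ V_ov = 2.39 V, the device is in saturation.
I_D = ½ k_n V_ov² = 0.5 × 2.02 × 2.39² = 5.77 mA.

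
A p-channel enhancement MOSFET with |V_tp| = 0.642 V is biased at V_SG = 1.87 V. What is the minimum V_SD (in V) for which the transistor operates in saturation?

V_SD,sat = 1.23 V

The boundary between triode and saturation is V_SD = V_SG − |V_tp| = V_ov.
V_ov = 1.87 − 0.642 = 1.23 V.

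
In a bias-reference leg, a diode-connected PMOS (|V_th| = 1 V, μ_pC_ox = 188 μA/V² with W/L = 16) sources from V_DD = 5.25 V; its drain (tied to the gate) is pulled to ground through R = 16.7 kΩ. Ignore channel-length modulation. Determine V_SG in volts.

With gate tied to drain, V_SG = V_SD ≥ V_SG − |V_th|, so the device is in saturation.
k_p = μ_pC_ox · (W/L) = 3.008 mA/V².
KCL at the drain: ½ k_p (V_SG − |V_th|)² = (V_DD − V_SG)/R.
Let x = V_SG − 1. Then 25.1 x² + x − 4.25 = 0, giving x = 0.392 V (positive root), so V_SG = 1.39 V.
I_D = (V_DD − V_SG)/R = (5.25 − 1.39) / 16.7 = 0.231 mA.

V_SG = 1.39 V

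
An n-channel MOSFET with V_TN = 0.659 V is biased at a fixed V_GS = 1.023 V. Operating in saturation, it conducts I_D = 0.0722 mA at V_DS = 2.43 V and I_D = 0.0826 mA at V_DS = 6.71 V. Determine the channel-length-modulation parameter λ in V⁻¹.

With V_GS fixed, I_D ∝ (1 + λ V_DS) in saturation, so I_D2/I_D1 = (1 + λ V_DS2)/(1 + λ V_DS1).
0.0826/0.0722 = 1.144 = (1 + 6.71 λ)/(1 + 2.43 λ).
Solving: λ (I_D1 V_DS2 − I_D2 V_DS1) = I_D2 − I_D1, so λ = (0.0826 − 0.0722) / (0.0722 × 6.71 − 0.0826 × 2.43) = 0.0104 / 0.284 = 0.0367 V⁻¹.

λ = 0.0367 V⁻¹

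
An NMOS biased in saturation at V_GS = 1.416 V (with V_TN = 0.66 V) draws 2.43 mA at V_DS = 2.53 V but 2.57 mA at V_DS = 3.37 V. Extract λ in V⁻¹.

With V_GS fixed, I_D ∝ (1 + λ V_DS) in saturation, so I_D2/I_D1 = (1 + λ V_DS2)/(1 + λ V_DS1).
2.57/2.43 = 1.058 = (1 + 3.37 λ)/(1 + 2.53 λ).
Solving: λ (I_D1 V_DS2 − I_D2 V_DS1) = I_D2 − I_D1, so λ = (2.57 − 2.43) / (2.43 × 3.37 − 2.57 × 2.53) = 0.14 / 1.69 = 0.083 V⁻¹.

λ = 0.0830 V⁻¹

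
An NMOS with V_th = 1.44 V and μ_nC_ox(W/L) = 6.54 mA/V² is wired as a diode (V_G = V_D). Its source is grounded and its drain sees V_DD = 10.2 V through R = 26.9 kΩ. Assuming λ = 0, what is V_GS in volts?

With gate tied to drain, V_GS = V_DS ≥ V_GS − V_th, so the device is in saturation.
KCL at the drain: ½ k_n (V_GS − V_th)² = (V_DD − V_GS)/R.
Let x = V_GS − 1.44. Then 88 x² + x − 8.76 = 0, giving x = 0.31 V (positive root), so V_GS = 1.75 V.
I_D = (V_DD − V_GS)/R = (10.2 − 1.75) / 26.9 = 0.314 mA.

V_GS = 1.75 V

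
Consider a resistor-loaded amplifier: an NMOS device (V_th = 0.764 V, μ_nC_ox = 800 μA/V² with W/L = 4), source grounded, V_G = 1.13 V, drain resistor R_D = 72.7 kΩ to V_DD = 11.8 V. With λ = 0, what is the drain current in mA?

I_D = 0.160 mA

V_GS = V_G = 1.13 V, so V_ov = 1.13 − 0.764 = 0.366 V.
k_n = μ_nC_ox · (W/L) = 3.2 mA/V².
Assume saturation: I_D = ½ k_n V_ov² = 0.5 × 3.2 × 0.366² = 0.214 mA, giving V_DS = V_DD − I_D R_D = 11.8 − 0.214 × 72.7 = -3.78 V.
But -3.78 V < V_ov = 0.366 V, so the device is actually in triode.
In triode I_D = k_n[V_ov V_DS − ½ V_DS²] and I_D = (V_DD − V_DS)/R_D. Equating: 116 V_DS² − 86.15 V_DS + 11.8 = 0, giving V_DS = 0.181 V (the root below V_ov).
I_D = (11.8 − 0.181) / 72.7 = 0.16 mA.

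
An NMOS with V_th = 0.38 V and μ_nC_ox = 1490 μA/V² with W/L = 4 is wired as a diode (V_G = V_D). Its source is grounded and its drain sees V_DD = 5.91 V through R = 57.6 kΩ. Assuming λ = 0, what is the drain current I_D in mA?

With gate tied to drain, V_GS = V_DS ≥ V_GS − V_th, so the device is in saturation.
k_n = μ_nC_ox · (W/L) = 5.96 mA/V².
KCL at the drain: ½ k_n (V_GS − V_th)² = (V_DD − V_GS)/R.
Let x = V_GS − 0.38. Then 172 x² + x − 5.53 = 0, giving x = 0.177 V (positive root), so V_GS = 0.557 V.
I_D = (V_DD − V_GS)/R = (5.91 − 0.557) / 57.6 = 0.0929 mA.

I_D = 0.0929 mA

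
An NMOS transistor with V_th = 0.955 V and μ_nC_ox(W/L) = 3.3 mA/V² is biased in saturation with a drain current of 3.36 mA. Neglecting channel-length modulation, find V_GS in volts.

V_GS = 2.38 V

In saturation I_D = ½ k_n (V_GS − V_th)², so V_GS − V_th = √(2 I_D / k_n) = √(2 × 3.36 / 3.3) = 1.43 V.
V_GS = 0.955 + 1.43 = 2.38 V.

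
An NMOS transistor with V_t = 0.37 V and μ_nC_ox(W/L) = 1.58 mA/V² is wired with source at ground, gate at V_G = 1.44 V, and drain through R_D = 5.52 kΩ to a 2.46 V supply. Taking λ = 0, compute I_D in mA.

I_D = 0.397 mA

V_GS = V_G = 1.44 V, so V_ov = 1.44 − 0.37 = 1.07 V.
Assume saturation: I_D = ½ k_n V_ov² = 0.5 × 1.58 × 1.07² = 0.904 mA, giving V_DS = V_DD − I_D R_D = 2.46 − 0.904 × 5.52 = -2.53 V.
But -2.53 V < V_ov = 1.07 V, so the device is actually in triode.
In triode I_D = k_n[V_ov V_DS − ½ V_DS²] and I_D = (V_DD − V_DS)/R_D. Equating: 4.36 V_DS² − 10.33 V_DS + 2.46 = 0, giving V_DS = 0.269 V (the root below V_ov).
I_D = (2.46 − 0.269) / 5.52 = 0.397 mA.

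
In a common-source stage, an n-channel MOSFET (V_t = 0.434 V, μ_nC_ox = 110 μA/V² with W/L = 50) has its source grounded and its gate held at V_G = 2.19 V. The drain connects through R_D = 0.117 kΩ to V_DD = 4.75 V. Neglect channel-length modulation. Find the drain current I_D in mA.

I_D = 8.48 mA

V_GS = V_G = 2.19 V, so V_ov = 2.19 − 0.434 = 1.76 V.
k_n = μ_nC_ox · (W/L) = 5.5 mA/V².
Assume saturation: I_D = ½ k_n V_ov² = 0.5 × 5.5 × 1.76² = 8.48 mA, giving V_DS = V_DD − I_D R_D = 4.75 − 8.48 × 0.117 = 3.76 V.
V_DS = 3.76 V ≥ V_ov = 1.76 V, confirming saturation.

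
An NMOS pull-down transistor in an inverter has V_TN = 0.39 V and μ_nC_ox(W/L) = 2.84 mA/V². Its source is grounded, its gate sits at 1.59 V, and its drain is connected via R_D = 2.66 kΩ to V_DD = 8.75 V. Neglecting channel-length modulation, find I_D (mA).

I_D = 2.04 mA

V_GS = V_G = 1.59 V, so V_ov = 1.59 − 0.39 = 1.2 V.
Assume saturation: I_D = ½ k_n V_ov² = 0.5 × 2.84 × 1.2² = 2.04 mA, giving V_DS = V_DD − I_D R_D = 8.75 − 2.04 × 2.66 = 3.31 V.
V_DS = 3.31 V ≥ V_ov = 1.2 V, confirming saturation.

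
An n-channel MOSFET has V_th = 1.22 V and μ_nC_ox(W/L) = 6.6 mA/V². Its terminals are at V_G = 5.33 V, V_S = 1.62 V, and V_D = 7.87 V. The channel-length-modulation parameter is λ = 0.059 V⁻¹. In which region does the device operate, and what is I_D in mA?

V_GS = V_G − V_S = 5.33 − 1.62 = 3.71 V; V_DS = V_D − V_S = 7.87 − 1.62 = 6.25 V.
V_ov = V_GS − V_th = 3.71 − 1.22 = 2.49 V.
Since V_DS = 6.25 V ≥ V_ov = 2.49 V, the device is in saturation.
I_D = ½ k_n V_ov² (1 + λ V_DS) = 0.5 × 6.6 × 2.49² × (1 + 0.059 × 6.25) = 28 mA.

Saturation; I_D = 28.0 mA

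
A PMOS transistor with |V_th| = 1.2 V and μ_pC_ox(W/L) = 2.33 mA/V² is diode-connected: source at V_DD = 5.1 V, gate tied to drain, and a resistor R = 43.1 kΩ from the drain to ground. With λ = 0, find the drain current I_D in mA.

With gate tied to drain, V_SG = V_SD ≥ V_SG − |V_th|, so the device is in saturation.
KCL at the drain: ½ k_p (V_SG − |V_th|)² = (V_DD − V_SG)/R.
Let x = V_SG − 1.2. Then 50.2 x² + x − 3.9 = 0, giving x = 0.269 V (positive root), so V_SG = 1.47 V.
I_D = (V_DD − V_SG)/R = (5.1 − 1.47) / 43.1 = 0.0842 mA.

I_D = 0.0842 mA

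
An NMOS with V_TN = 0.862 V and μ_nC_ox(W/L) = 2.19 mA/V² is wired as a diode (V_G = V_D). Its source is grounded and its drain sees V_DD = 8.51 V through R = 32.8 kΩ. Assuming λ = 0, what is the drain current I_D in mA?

With gate tied to drain, V_GS = V_DS ≥ V_GS − V_TN, so the device is in saturation.
KCL at the drain: ½ k_n (V_GS − V_TN)² = (V_DD − V_GS)/R.
Let x = V_GS − 0.862. Then 35.9 x² + x − 7.648 = 0, giving x = 0.448 V (positive root), so V_GS = 1.31 V.
I_D = (V_DD − V_GS)/R = (8.51 − 1.31) / 32.8 = 0.22 mA.

I_D = 0.220 mA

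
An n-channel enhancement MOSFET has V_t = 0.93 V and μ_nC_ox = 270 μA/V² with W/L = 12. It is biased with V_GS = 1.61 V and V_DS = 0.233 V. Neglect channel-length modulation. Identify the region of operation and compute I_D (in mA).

k_n = μ_nC_ox · (W/L) = 3.24 mA/V².
V_ov = V_GS − V_t = 1.61 − 0.93 = 0.68 V.
Since V_DS = 0.233 V < V_ov = 0.68 V, the device is in the triode region.
I_D = k_n [V_ov · V_DS − ½ V_DS²] = 3.24 × [0.68 × 0.233 − 0.5 × 0.233²] = 0.425 mA.

Triode; I_D = 0.425 mA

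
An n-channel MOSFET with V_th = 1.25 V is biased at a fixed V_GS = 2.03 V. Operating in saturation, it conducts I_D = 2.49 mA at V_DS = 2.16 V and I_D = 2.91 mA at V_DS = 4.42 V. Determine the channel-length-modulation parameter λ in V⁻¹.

With V_GS fixed, I_D ∝ (1 + λ V_DS) in saturation, so I_D2/I_D1 = (1 + λ V_DS2)/(1 + λ V_DS1).
2.91/2.49 = 1.169 = (1 + 4.42 λ)/(1 + 2.16 λ).
Solving: λ (I_D1 V_DS2 − I_D2 V_DS1) = I_D2 − I_D1, so λ = (2.91 − 2.49) / (2.49 × 4.42 − 2.91 × 2.16) = 0.42 / 4.72 = 0.089 V⁻¹.

λ = 0.0890 V⁻¹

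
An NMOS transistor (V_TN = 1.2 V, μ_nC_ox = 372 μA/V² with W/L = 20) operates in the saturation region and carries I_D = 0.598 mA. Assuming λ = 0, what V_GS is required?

k_n = μ_nC_ox · (W/L) = 7.44 mA/V².
In saturation I_D = ½ k_n (V_GS − V_TN)², so V_GS − V_TN = √(2 I_D / k_n) = √(2 × 0.598 / 7.44) = 0.401 V.
V_GS = 1.2 + 0.401 = 1.6 V.

V_GS = 1.60 V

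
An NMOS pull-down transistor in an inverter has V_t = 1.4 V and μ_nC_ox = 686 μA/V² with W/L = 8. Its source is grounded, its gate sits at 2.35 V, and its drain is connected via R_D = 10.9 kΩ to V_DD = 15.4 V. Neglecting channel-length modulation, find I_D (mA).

V_GS = V_G = 2.35 V, so V_ov = 2.35 − 1.4 = 0.95 V.
k_n = μ_nC_ox · (W/L) = 5.488 mA/V².
Assume saturation: I_D = ½ k_n V_ov² = 0.5 × 5.488 × 0.95² = 2.48 mA, giving V_DS = V_DD − I_D R_D = 15.4 − 2.48 × 10.9 = -11.6 V.
But -11.6 V < V_ov = 0.95 V, so the device is actually in triode.
In triode I_D = k_n[V_ov V_DS − ½ V_DS²] and I_D = (V_DD − V_DS)/R_D. Equating: 29.9 V_DS² − 57.83 V_DS + 15.4 = 0, giving V_DS = 0.319 V (the root below V_ov).
I_D = (15.4 − 0.319) / 10.9 = 1.38 mA.

I_D = 1.38 mA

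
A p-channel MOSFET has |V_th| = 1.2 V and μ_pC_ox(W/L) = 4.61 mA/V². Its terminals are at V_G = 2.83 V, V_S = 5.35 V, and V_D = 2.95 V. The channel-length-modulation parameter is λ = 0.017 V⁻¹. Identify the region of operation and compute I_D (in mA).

Saturation; I_D = 4.18 mA

V_SG = V_S − V_G = 5.35 − 2.83 = 2.52 V; V_SD = V_S − V_D = 5.35 − 2.95 = 2.4 V.
V_ov = V_SG − |V_th| = 2.52 − 1.2 = 1.32 V.
Since V_SD = 2.4 V ≥ V_ov = 1.32 V, the device is in saturation.
I_D = ½ k_p V_ov² (1 + λ V_SD) = 0.5 × 4.61 × 1.32² × (1 + 0.017 × 2.4) = 4.18 mA.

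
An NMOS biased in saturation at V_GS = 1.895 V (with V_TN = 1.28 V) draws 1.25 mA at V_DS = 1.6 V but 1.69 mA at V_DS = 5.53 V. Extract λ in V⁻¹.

λ = 0.105 V⁻¹

With V_GS fixed, I_D ∝ (1 + λ V_DS) in saturation, so I_D2/I_D1 = (1 + λ V_DS2)/(1 + λ V_DS1).
1.69/1.25 = 1.352 = (1 + 5.53 λ)/(1 + 1.6 λ).
Solving: λ (I_D1 V_DS2 − I_D2 V_DS1) = I_D2 − I_D1, so λ = (1.69 − 1.25) / (1.25 × 5.53 − 1.69 × 1.6) = 0.44 / 4.21 = 0.105 V⁻¹.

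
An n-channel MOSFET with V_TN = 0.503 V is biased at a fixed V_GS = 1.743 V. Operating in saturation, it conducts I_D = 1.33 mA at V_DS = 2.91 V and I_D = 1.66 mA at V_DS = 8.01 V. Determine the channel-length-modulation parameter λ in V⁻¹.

λ = 0.0567 V⁻¹

With V_GS fixed, I_D ∝ (1 + λ V_DS) in saturation, so I_D2/I_D1 = (1 + λ V_DS2)/(1 + λ V_DS1).
1.66/1.33 = 1.248 = (1 + 8.01 λ)/(1 + 2.91 λ).
Solving: λ (I_D1 V_DS2 − I_D2 V_DS1) = I_D2 − I_D1, so λ = (1.66 − 1.33) / (1.33 × 8.01 − 1.66 × 2.91) = 0.33 / 5.82 = 0.0567 V⁻¹.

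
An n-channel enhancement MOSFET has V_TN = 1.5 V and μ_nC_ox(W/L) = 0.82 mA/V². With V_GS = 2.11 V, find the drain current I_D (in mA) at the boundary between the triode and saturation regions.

I_D = 0.153 mA

At the boundary V_DS = V_ov = V_GS − V_TN = 2.11 − 1.5 = 0.61 V.
I_D = ½ k_n V_ov² = 0.5 × 0.82 × 0.61² = 0.153 mA.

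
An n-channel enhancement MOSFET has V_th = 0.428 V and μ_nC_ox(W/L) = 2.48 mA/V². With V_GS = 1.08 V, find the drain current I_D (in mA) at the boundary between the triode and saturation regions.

At the boundary V_DS = V_ov = V_GS − V_th = 1.08 − 0.428 = 0.652 V.
I_D = ½ k_n V_ov² = 0.5 × 2.48 × 0.652² = 0.527 mA.

I_D = 0.527 mA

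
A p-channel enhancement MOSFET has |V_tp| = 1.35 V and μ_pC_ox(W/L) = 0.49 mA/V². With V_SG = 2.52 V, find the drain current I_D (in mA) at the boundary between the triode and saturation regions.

At the boundary V_SD = V_ov = V_SG − |V_tp| = 2.52 − 1.35 = 1.17 V.
I_D = ½ k_p V_ov² = 0.5 × 0.49 × 1.17² = 0.335 mA.

I_D = 0.335 mA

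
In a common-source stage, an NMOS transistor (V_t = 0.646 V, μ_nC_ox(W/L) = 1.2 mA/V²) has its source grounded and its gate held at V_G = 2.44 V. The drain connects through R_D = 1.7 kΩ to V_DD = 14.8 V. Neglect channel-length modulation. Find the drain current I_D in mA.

I_D = 1.93 mA

V_GS = V_G = 2.44 V, so V_ov = 2.44 − 0.646 = 1.79 V.
Assume saturation: I_D = ½ k_n V_ov² = 0.5 × 1.2 × 1.79² = 1.93 mA, giving V_DS = V_DD − I_D R_D = 14.8 − 1.93 × 1.7 = 11.5 V.
V_DS = 11.5 V ≥ V_ov = 1.79 V, confirming saturation.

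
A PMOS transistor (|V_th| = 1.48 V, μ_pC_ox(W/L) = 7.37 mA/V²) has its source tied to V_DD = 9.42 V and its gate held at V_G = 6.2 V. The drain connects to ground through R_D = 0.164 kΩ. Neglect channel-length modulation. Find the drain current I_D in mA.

I_D = 11.2 mA

V_SG = V_DD − V_G = 9.42 − 6.2 = 3.22 V, so V_ov = 3.22 − 1.48 = 1.74 V.
Assume saturation: I_D = ½ k_p V_ov² = 0.5 × 7.37 × 1.74² = 11.2 mA, giving V_SD = V_DD − I_D R_D = 9.42 − 11.2 × 0.164 = 7.59 V.
V_SD = 7.59 V ≥ V_ov = 1.74 V, confirming saturation.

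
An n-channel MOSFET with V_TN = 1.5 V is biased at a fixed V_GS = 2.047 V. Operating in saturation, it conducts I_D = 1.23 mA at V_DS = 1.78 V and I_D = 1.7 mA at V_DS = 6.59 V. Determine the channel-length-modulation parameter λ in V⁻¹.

With V_GS fixed, I_D ∝ (1 + λ V_DS) in saturation, so I_D2/I_D1 = (1 + λ V_DS2)/(1 + λ V_DS1).
1.7/1.23 = 1.382 = (1 + 6.59 λ)/(1 + 1.78 λ).
Solving: λ (I_D1 V_DS2 − I_D2 V_DS1) = I_D2 − I_D1, so λ = (1.7 − 1.23) / (1.23 × 6.59 − 1.7 × 1.78) = 0.47 / 5.08 = 0.0925 V⁻¹.

λ = 0.0925 V⁻¹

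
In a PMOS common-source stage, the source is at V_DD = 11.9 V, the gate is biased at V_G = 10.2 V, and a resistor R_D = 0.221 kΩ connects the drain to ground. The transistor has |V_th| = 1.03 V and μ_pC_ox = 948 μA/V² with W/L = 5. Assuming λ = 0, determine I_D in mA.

I_D = 1.06 mA

V_SG = V_DD − V_G = 11.9 − 10.2 = 1.7 V, so V_ov = 1.7 − 1.03 = 0.67 V.
k_p = μ_pC_ox · (W/L) = 4.74 mA/V².
Assume saturation: I_D = ½ k_p V_ov² = 0.5 × 4.74 × 0.67² = 1.06 mA, giving V_SD = V_DD − I_D R_D = 11.9 − 1.06 × 0.221 = 11.7 V.
V_SD = 11.7 V ≥ V_ov = 0.67 V, confirming saturation.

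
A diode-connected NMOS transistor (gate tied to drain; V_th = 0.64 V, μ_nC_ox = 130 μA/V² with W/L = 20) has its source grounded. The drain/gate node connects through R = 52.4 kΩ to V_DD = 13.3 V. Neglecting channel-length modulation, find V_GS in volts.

With gate tied to drain, V_GS = V_DS ≥ V_GS − V_th, so the device is in saturation.
k_n = μ_nC_ox · (W/L) = 2.6 mA/V².
KCL at the drain: ½ k_n (V_GS − V_th)² = (V_DD − V_GS)/R.
Let x = V_GS − 0.64. Then 68.1 x² + x − 12.66 = 0, giving x = 0.424 V (positive root), so V_GS = 1.06 V.
I_D = (V_DD − V_GS)/R = (13.3 − 1.06) / 52.4 = 0.234 mA.

V_GS = 1.06 V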